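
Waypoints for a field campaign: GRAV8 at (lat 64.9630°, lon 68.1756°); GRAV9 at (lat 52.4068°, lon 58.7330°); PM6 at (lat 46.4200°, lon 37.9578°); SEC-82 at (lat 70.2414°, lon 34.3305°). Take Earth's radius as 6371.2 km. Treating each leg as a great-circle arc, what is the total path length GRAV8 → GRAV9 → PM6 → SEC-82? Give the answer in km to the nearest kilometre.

GRAV8→GRAV9: c = 0.234696 rad, d = 1495.30 km
GRAV9→PM6: c = 0.256824 rad, d = 1636.28 km
PM6→SEC-82: c = 0.416916 rad, d = 2656.26 km
Total = 1495.30 + 1636.28 + 2656.26 = 5787.83 km

5788 km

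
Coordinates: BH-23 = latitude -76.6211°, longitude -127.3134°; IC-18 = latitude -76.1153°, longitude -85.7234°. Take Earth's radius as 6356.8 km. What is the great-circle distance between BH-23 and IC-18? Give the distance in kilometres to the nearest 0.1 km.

1066.3 km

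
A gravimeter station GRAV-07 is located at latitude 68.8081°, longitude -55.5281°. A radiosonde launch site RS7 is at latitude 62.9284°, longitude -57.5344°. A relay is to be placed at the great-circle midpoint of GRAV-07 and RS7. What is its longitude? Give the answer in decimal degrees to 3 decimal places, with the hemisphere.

Bx = cos φ₂ cos Δλ = 0.454825,  By = cos φ₂ sin Δλ = -0.015933
φₘ = atan2(sin φ₁ + sin φ₂, √((cos φ₁ + Bx)² + By²)) = 65.87148°
λₘ = λ₁ + atan2(By, cos φ₁ + Bx) = -56.64626°

56.646°W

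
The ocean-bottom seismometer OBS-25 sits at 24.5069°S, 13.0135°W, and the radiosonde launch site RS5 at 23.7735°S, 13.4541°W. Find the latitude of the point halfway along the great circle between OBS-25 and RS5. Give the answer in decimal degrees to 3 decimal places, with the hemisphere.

Bx = cos φ₂ cos Δλ = 0.915119,  By = cos φ₂ sin Δλ = -0.007037
φₘ = atan2(sin φ₁ + sin φ₂, √((cos φ₁ + Bx)² + By²)) = -24.14036°
λₘ = λ₁ + atan2(By, cos φ₁ + Bx) = -13.23443°

24.140°S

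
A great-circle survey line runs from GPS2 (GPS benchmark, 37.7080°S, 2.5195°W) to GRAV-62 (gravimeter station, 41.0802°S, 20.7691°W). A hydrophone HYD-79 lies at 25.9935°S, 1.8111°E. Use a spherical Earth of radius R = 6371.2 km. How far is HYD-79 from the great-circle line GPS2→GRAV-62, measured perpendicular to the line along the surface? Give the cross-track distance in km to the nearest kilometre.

δ₁₃ = central angle GPS2→HYD-79 = 0.214226 rad  (haversine)
θ₁₃ = bearing GPS2→HYD-79 = 18.618°,  θ₁₂ = bearing GPS2→GRAV-62 = 250.841°
dₓₜ = R·arcsin(sin δ₁₃ · sin(θ₁₃ − θ₁₂)) = 6371.2·arcsin(0.21259·sin(-232.223°)) = 1075.669 km
|dₓₜ| = 1075.669 km

1076 km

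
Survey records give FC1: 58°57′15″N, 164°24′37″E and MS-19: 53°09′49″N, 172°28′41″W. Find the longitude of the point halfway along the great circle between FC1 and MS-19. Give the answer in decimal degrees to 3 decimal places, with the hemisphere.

176.846°E

FC1: φ = +58.95417°, λ = +164.41028°
MS-19: φ = +53.16361°, λ = -172.47806°
Bx = cos φ₂ cos Δλ = 0.551415,  By = cos φ₂ sin Δλ = 0.235331
φₘ = atan2(sin φ₁ + sin φ₂, √((cos φ₁ + Bx)² + By²)) = 56.59715°
λₘ = λ₁ + atan2(By, cos φ₁ + Bx) = 176.84640°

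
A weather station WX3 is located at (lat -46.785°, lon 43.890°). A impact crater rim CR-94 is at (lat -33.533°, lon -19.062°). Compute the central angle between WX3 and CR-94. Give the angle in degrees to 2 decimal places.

Δφ = 13.2520°,  Δλ = -62.9520°
a = sin²(Δφ/2) + cos φ₁ cos φ₂ sin²(Δλ/2) = 0.168926
c = 2·arcsin(√a) = 0.847114 rad = 48.5361°

48.54°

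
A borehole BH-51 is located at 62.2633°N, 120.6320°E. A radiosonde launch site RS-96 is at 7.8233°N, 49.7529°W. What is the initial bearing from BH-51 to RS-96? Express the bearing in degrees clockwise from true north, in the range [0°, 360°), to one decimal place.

Δλ = -170.3849°
y = sin Δλ · cos φ₂ = -0.165474
x = cos φ₁ sin φ₂ − sin φ₁ cos φ₂ cos Δλ = 0.927890
θ = atan2(y, x) = -10.1115° → 349.8885° (mod 360°)

349.9°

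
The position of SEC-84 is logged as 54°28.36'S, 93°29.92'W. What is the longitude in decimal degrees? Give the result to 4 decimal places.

93.4987°W

93° + 29.92′/60 = 93 + 0.49867 = 93.4987°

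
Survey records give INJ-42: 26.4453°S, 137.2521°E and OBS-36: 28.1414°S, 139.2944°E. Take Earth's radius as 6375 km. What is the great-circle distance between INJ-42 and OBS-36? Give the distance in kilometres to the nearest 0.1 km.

Δφ = -1.6961°,  Δλ = 2.0423°
a = sin²(Δφ/2) + cos φ₁ cos φ₂ sin²(Δλ/2) = 0.000470
c = 2·arcsin(√a) = 0.043354 rad = 2.4840°
d = R·c = 6375 × 0.043354 = 276.4 km

276.4 km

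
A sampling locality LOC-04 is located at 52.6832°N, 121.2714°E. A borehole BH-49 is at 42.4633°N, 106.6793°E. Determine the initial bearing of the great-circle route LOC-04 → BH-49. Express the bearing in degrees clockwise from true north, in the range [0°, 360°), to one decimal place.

Δλ = -14.5921°
y = sin Δλ · cos φ₂ = -0.185856
x = cos φ₁ sin φ₂ − sin φ₁ cos φ₂ cos Δλ = -0.158502
θ = atan2(y, x) = -130.4583° → 229.5417° (mod 360°)

229.5°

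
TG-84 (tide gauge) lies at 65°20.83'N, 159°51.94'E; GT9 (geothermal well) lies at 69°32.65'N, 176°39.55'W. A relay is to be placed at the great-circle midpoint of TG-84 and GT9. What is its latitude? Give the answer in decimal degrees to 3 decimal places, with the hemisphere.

67.868°N

TG-84: φ = +65.34717°, λ = +159.86567°
GT9: φ = +69.54417°, λ = -176.65917°
Bx = cos φ₂ cos Δλ = 0.320559,  By = cos φ₂ sin Δλ = 0.139218
φₘ = atan2(sin φ₁ + sin φ₂, √((cos φ₁ + Bx)² + By²)) = 67.86800°
λₘ = λ₁ + atan2(By, cos φ₁ + Bx) = 170.55308°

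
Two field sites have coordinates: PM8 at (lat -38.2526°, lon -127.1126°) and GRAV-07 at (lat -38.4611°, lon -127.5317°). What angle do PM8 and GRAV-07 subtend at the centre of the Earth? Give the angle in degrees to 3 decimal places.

0.389°

Δφ = -0.2085°,  Δλ = -0.4191°
a = sin²(Δφ/2) + cos φ₁ cos φ₂ sin²(Δλ/2) = 0.000012
c = 2·arcsin(√a) = 0.006793 rad = 0.3892°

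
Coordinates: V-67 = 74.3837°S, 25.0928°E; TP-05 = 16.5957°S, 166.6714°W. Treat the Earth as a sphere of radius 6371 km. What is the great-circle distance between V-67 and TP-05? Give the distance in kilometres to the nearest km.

Δφ = 57.7880°,  Δλ = 168.2358°
a = sin²(Δφ/2) + cos φ₁ cos φ₂ sin²(Δλ/2) = 0.488744
c = 2·arcsin(√a) = 1.548283 rad = 88.7101°
d = R·c = 6371 × 1.548283 = 9864.1 km

9864 km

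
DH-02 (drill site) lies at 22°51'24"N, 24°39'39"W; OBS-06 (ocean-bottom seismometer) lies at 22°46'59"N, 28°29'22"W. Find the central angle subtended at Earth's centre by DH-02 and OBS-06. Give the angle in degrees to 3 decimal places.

3.530°

DH-02: φ = +22.85667°, λ = -24.66083°
OBS-06: φ = +22.78306°, λ = -28.48944°
Δφ = -0.0736°,  Δλ = -3.8286°
a = sin²(Δφ/2) + cos φ₁ cos φ₂ sin²(Δλ/2) = 0.000948
c = 2·arcsin(√a) = 0.061603 rad = 3.5296°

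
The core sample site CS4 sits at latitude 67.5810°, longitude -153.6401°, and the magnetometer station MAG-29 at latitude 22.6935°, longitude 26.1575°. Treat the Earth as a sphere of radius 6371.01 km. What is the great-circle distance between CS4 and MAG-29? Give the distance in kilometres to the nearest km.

9977 km

Δφ = -44.8875°,  Δλ = 179.7976°
a = sin²(Δφ/2) + cos φ₁ cos φ₂ sin²(Δλ/2) = 0.497603
c = 2·arcsin(√a) = 1.566003 rad = 89.7254°
d = R·c = 6371.01 × 1.566003 = 9977.0 km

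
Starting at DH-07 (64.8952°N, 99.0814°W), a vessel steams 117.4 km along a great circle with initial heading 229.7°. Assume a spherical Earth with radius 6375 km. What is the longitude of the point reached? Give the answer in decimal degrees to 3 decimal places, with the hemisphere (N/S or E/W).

100.931°W

δ = d/R = 117.4/6375 = 0.018416 rad
φ₂ = arcsin(sin φ₁ cos δ + cos φ₁ sin δ cos θ)
   = arcsin(0.90553·0.99983 + 0.42428·0.01841·-0.64679) = 64.20101°
λ₂ = λ₁ + atan2(sin θ sin δ cos φ₁, cos δ − sin φ₁ sin φ₂) = -100.93064°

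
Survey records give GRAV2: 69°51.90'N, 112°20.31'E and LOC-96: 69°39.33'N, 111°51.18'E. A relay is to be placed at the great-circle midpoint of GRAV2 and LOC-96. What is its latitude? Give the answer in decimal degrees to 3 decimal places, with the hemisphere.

GRAV2: φ = +69.86500°, λ = +112.33850°
LOC-96: φ = +69.65550°, λ = +111.85300°
Bx = cos φ₂ cos Δλ = 0.347651,  By = cos φ₂ sin Δλ = -0.002946
φₘ = atan2(sin φ₁ + sin φ₂, √((cos φ₁ + Bx)² + By²)) = 69.76042°
λₘ = λ₁ + atan2(By, cos φ₁ + Bx) = 112.09455°

69.760°N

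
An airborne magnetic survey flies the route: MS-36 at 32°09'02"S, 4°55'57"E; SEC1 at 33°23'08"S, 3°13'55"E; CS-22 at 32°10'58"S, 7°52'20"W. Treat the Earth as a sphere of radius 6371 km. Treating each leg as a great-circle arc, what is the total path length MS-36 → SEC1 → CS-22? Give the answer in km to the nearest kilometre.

1256 km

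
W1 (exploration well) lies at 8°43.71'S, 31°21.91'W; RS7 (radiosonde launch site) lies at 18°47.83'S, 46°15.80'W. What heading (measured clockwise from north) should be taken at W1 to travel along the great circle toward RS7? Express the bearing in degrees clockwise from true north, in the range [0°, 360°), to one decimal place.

233.6°

W1: φ = -8.72850°, λ = -31.36517°
RS7: φ = -18.79717°, λ = -46.26333°
Δλ = -14.8982°
y = sin Δλ · cos φ₂ = -0.243389
x = cos φ₁ sin φ₂ − sin φ₁ cos φ₂ cos Δλ = -0.179657
θ = atan2(y, x) = -126.4328° → 233.5672° (mod 360°)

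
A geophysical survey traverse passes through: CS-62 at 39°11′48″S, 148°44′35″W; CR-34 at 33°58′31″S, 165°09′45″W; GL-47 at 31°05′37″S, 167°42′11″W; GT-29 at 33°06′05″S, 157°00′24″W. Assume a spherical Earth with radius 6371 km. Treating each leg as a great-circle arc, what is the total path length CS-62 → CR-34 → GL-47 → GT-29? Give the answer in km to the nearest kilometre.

3005 km

CS-62: φ = -39.19667°, λ = -148.74306°
CR-34: φ = -33.97528°, λ = -165.16250°
GL-47: φ = -31.09361°, λ = -167.70306°
GT-29: φ = -33.10139°, λ = -157.00667°
CS-62→CR-34: c = 0.247038 rad, d = 1573.88 km
CR-34→GL-47: c = 0.062660 rad, d = 399.21 km
GL-47→GT-29: c = 0.161906 rad, d = 1031.50 km
Total = 1573.88 + 399.21 + 1031.50 = 3004.59 km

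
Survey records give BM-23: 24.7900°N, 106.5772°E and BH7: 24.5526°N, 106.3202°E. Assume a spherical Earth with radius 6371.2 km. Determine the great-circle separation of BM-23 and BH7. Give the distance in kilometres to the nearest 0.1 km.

37.0 km

Δφ = -0.2374°,  Δλ = -0.2570°
a = sin²(Δφ/2) + cos φ₁ cos φ₂ sin²(Δλ/2) = 0.000008
c = 2·arcsin(√a) = 0.005812 rad = 0.3330°
d = R·c = 6371.2 × 0.005812 = 37.0 km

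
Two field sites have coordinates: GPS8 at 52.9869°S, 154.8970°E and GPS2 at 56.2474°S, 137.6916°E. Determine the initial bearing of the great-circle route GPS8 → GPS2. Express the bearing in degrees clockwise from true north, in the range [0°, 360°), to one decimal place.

Δλ = -17.2054°
y = sin Δλ · cos φ₂ = -0.164348
x = cos φ₁ sin φ₂ − sin φ₁ cos φ₂ cos Δλ = -0.076729
θ = atan2(y, x) = -115.0264° → 244.9736° (mod 360°)

245.0°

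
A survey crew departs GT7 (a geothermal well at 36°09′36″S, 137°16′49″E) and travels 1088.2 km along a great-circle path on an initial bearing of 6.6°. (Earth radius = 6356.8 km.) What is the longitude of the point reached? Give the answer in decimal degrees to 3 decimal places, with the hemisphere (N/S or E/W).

138.533°E

GT7: φ = -36.16000°, λ = +137.28028°
δ = d/R = 1088.2/6356.8 = 0.171187 rad
φ₂ = arcsin(sin φ₁ cos δ + cos φ₁ sin δ cos θ)
   = arcsin(-0.59004·0.98538 + 0.80737·0.17035·0.99337) = -26.41002°
λ₂ = λ₁ + atan2(sin θ sin δ cos φ₁, cos δ − sin φ₁ sin φ₂) = 138.53294°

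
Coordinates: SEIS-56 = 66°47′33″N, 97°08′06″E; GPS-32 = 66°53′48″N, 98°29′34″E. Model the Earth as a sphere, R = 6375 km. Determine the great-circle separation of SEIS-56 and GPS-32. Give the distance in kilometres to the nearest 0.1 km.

60.5 km

SEIS-56: φ = +66.79250°, λ = +97.13500°
GPS-32: φ = +66.89667°, λ = +98.49278°
Δφ = 0.1042°,  Δλ = 1.3578°
a = sin²(Δφ/2) + cos φ₁ cos φ₂ sin²(Δλ/2) = 0.000023
c = 2·arcsin(√a) = 0.009494 rad = 0.5440°
d = R·c = 6375 × 0.009494 = 60.5 km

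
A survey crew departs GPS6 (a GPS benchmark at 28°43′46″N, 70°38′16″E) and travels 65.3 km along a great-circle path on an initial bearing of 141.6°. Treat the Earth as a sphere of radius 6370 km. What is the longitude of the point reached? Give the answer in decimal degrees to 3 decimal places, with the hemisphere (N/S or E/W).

GPS6: φ = +28.72944°, λ = +70.63778°
δ = d/R = 65.3/6370 = 0.010251 rad
φ₂ = arcsin(sin φ₁ cos δ + cos φ₁ sin δ cos θ)
   = arcsin(0.48067·0.99995 + 0.87690·0.01025·-0.78369) = 28.26851°
λ₂ = λ₁ + atan2(sin θ sin δ cos φ₁, cos δ − sin φ₁ sin φ₂) = 71.05201°

71.052°E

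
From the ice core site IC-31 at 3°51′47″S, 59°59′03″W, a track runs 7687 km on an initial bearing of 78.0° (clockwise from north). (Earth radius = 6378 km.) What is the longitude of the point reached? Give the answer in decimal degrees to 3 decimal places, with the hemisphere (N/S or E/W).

7.980°E

IC-31: φ = -3.86306°, λ = -59.98417°
δ = d/R = 7687/6378 = 1.205237 rad
φ₂ = arcsin(sin φ₁ cos δ + cos φ₁ sin δ cos θ)
   = arcsin(-0.06737·0.35747 + 0.99773·0.93392·0.20791) = 9.76741°
λ₂ = λ₁ + atan2(sin θ sin δ cos φ₁, cos δ − sin φ₁ sin φ₂) = 7.98039°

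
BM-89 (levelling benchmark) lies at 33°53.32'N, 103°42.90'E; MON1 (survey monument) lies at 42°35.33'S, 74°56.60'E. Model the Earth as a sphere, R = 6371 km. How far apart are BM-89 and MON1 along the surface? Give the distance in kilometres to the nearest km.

8994 km

BM-89: φ = +33.88867°, λ = +103.71500°
MON1: φ = -42.58883°, λ = +74.94333°
Δφ = -76.4775°,  Δλ = -28.7717°
a = sin²(Δφ/2) + cos φ₁ cos φ₂ sin²(Δλ/2) = 0.420812
c = 2·arcsin(√a) = 1.411750 rad = 80.8873°
d = R·c = 6371 × 1.411750 = 8994.3 km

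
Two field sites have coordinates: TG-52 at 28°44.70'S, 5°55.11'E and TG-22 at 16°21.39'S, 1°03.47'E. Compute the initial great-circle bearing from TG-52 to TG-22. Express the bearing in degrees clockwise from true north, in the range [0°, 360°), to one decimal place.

TG-52: φ = -28.74500°, λ = +5.91850°
TG-22: φ = -16.35650°, λ = +1.05783°
Δλ = -4.8607°
y = sin Δλ · cos φ₂ = -0.081304
x = cos φ₁ sin φ₂ − sin φ₁ cos φ₂ cos Δλ = 0.212880
θ = atan2(y, x) = -20.9030° → 339.0970° (mod 360°)

339.1°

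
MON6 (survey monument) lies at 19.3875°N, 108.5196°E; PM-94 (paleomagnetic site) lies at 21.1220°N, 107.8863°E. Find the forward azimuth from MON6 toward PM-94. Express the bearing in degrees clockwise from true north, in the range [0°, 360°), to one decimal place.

341.2°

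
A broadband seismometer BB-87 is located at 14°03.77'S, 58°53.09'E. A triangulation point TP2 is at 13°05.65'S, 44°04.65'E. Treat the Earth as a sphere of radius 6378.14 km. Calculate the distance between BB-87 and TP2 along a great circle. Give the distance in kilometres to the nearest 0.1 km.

1605.6 km

BB-87: φ = -14.06283°, λ = +58.88483°
TP2: φ = -13.09417°, λ = +44.07750°
Δφ = 0.9687°,  Δλ = -14.8073°
a = sin²(Δφ/2) + cos φ₁ cos φ₂ sin²(Δλ/2) = 0.015760
c = 2·arcsin(√a) = 0.251739 rad = 14.4236°
d = R·c = 6378.14 × 0.251739 = 1605.6 km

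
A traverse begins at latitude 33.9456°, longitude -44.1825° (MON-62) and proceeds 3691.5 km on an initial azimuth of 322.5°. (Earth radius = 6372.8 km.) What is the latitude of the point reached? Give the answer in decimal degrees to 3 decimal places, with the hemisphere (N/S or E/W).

55.851°N

δ = d/R = 3691.5/6372.8 = 0.579259 rad
φ₂ = arcsin(sin φ₁ cos δ + cos φ₁ sin δ cos θ)
   = arcsin(0.55841·0.83687 + 0.82957·0.54740·0.79335) = 55.85102°
λ₂ = λ₁ + atan2(sin θ sin δ cos φ₁, cos δ − sin φ₁ sin φ₂) = -80.59829°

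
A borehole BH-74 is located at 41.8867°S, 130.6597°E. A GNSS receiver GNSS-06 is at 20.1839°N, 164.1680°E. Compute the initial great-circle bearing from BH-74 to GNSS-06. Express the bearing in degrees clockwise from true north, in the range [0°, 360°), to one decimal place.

33.6°

Δλ = 33.5083°
y = sin Δλ · cos φ₂ = 0.518156
x = cos φ₁ sin φ₂ − sin φ₁ cos φ₂ cos Δλ = 0.779378
θ = atan2(y, x) = 33.6172° → 33.6172° (mod 360°)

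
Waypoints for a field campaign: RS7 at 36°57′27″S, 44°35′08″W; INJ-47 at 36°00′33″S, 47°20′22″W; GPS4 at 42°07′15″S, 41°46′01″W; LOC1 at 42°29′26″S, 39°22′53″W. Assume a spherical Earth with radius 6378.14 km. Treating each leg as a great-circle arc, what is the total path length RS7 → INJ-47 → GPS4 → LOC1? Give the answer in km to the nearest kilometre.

RS7: φ = -36.95750°, λ = -44.58556°
INJ-47: φ = -36.00917°, λ = -47.33944°
GPS4: φ = -42.12083°, λ = -41.76694°
LOC1: φ = -42.49056°, λ = -39.38139°
RS7→INJ-47: c = 0.042038 rad, d = 268.13 km
INJ-47→GPS4: c = 0.130625 rad, d = 833.14 km
GPS4→LOC1: c = 0.031460 rad, d = 200.66 km
Total = 268.13 + 833.14 + 200.66 = 1301.92 km

1302 km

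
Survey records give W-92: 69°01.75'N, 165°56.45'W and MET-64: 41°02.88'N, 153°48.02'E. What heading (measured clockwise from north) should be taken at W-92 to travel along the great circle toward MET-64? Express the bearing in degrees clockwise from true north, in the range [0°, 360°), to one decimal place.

W-92: φ = +69.02917°, λ = -165.94083°
MET-64: φ = +41.04800°, λ = +153.80033°
Δλ = -40.2588°
y = sin Δλ · cos φ₂ = -0.487369
x = cos φ₁ sin φ₂ − sin φ₁ cos φ₂ cos Δλ = -0.302378
θ = atan2(y, x) = -121.8167° → 238.1833° (mod 360°)

238.2°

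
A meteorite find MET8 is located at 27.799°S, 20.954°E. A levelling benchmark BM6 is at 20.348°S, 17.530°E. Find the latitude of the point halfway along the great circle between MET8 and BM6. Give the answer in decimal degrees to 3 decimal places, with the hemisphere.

Bx = cos φ₂ cos Δλ = 0.935924,  By = cos φ₂ sin Δλ = -0.055998
φₘ = atan2(sin φ₁ + sin φ₂, √((cos φ₁ + Bx)² + By²)) = -24.08302°
λₘ = λ₁ + atan2(By, cos φ₁ + Bx) = 19.19218°

24.083°S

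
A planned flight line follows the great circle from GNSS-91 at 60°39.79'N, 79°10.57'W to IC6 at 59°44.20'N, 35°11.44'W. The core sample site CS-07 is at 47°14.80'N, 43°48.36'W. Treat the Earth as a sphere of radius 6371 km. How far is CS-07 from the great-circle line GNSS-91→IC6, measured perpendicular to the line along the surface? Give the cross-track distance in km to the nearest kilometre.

GNSS-91: φ = +60.66317°, λ = -79.17617°
IC6: φ = +59.73667°, λ = -35.19067°
CS-07: φ = +47.24667°, λ = -43.80600°
δ₁₃ = central angle GNSS-91→CS-07 = 0.424313 rad  (haversine)
θ₁₃ = bearing GNSS-91→CS-07 = 107.355°,  θ₁₂ = bearing GNSS-91→IC6 = 72.992°
dₓₜ = R·arcsin(sin δ₁₃ · sin(θ₁₃ − θ₁₂)) = 6371·arcsin(0.41169·sin(34.363°)) = 1494.100 km
|dₓₜ| = 1494.100 km

1494 km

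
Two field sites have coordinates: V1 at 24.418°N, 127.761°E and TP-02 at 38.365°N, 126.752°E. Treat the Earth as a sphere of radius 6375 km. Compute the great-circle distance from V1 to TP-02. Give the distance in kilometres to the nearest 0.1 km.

1554.7 km

Δφ = 13.9470°,  Δλ = -1.0090°
a = sin²(Δφ/2) + cos φ₁ cos φ₂ sin²(Δλ/2) = 0.014796
c = 2·arcsin(√a) = 0.243880 rad = 13.9733°
d = R·c = 6375 × 0.243880 = 1554.7 km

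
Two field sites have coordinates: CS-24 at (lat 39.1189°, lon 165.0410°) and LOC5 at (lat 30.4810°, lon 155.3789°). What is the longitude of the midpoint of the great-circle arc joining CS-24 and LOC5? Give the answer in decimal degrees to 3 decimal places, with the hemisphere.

159.956°E

Bx = cos φ₂ cos Δλ = 0.849573,  By = cos φ₂ sin Δλ = -0.144642
φₘ = atan2(sin φ₁ + sin φ₂, √((cos φ₁ + Bx)² + By²)) = 34.89531°
λₘ = λ₁ + atan2(By, cos φ₁ + Bx) = 159.95577°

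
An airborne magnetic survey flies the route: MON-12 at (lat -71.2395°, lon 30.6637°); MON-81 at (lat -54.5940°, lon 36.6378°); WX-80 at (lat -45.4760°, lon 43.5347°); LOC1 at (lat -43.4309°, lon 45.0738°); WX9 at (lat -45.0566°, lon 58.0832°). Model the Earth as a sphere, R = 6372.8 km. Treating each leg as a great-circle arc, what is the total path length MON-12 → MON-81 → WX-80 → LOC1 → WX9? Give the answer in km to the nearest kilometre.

4309 km

MON-12→MON-81: c = 0.294031 rad, d = 1873.80 km
MON-81→WX-80: c = 0.176727 rad, d = 1126.25 km
WX-80→LOC1: c = 0.040516 rad, d = 258.20 km
LOC1→WX9: c = 0.164926 rad, d = 1051.04 km
Total = 1873.80 + 1126.25 + 258.20 + 1051.04 = 4309.29 km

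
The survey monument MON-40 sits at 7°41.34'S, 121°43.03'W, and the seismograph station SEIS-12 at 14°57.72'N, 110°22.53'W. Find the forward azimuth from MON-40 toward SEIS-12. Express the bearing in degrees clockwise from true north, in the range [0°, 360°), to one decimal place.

26.4°

MON-40: φ = -7.68900°, λ = -121.71717°
SEIS-12: φ = +14.96200°, λ = -110.37550°
Δλ = 11.3417°
y = sin Δλ · cos φ₂ = 0.189992
x = cos φ₁ sin φ₂ − sin φ₁ cos φ₂ cos Δλ = 0.382593
θ = atan2(y, x) = 26.4086° → 26.4086° (mod 360°)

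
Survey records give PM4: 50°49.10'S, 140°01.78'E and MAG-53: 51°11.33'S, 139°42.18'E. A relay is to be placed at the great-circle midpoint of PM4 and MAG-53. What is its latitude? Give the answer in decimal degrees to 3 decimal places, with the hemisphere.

51.004°S

PM4: φ = -50.81833°, λ = +140.02967°
MAG-53: φ = -51.18883°, λ = +139.70300°
Bx = cos φ₂ cos Δλ = 0.626746,  By = cos φ₂ sin Δλ = -0.003573
φₘ = atan2(sin φ₁ + sin φ₂, √((cos φ₁ + Bx)² + By²)) = -51.00370°
λₘ = λ₁ + atan2(By, cos φ₁ + Bx) = 139.86699°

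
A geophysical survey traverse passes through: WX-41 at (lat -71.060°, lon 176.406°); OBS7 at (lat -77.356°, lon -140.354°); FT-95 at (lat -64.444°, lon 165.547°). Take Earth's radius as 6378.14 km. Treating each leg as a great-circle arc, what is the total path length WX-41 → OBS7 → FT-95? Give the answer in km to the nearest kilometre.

3739 km

WX-41→OBS7: c = 0.225518 rad, d = 1438.38 km
OBS7→FT-95: c = 0.360679 rad, d = 2300.46 km
Total = 1438.38 + 2300.46 = 3738.84 km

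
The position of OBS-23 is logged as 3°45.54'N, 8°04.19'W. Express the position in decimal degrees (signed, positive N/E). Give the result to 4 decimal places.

+3.7590°, -8.0698°

lat: 3.7590° N → +3.7590°
lon: 8.0698° W → -8.0698°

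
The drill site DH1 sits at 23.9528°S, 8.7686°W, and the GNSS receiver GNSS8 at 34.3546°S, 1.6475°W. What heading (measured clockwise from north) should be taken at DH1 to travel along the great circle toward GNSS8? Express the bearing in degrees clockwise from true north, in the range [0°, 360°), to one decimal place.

150.8°

Δλ = 7.1211°
y = sin Δλ · cos φ₂ = 0.102342
x = cos φ₁ sin φ₂ − sin φ₁ cos φ₂ cos Δλ = -0.183135
θ = atan2(y, x) = 150.8021° → 150.8021° (mod 360°)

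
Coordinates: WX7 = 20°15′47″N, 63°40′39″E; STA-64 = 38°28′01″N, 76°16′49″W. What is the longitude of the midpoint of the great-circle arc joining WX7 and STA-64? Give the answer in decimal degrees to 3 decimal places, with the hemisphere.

WX7: φ = +20.26306°, λ = +63.67750°
STA-64: φ = +38.46694°, λ = -76.28028°
Bx = cos φ₂ cos Δλ = -0.599417,  By = cos φ₂ sin Δλ = -0.503723
φₘ = atan2(sin φ₁ + sin φ₂, √((cos φ₁ + Bx)² + By²)) = 57.91995°
λₘ = λ₁ + atan2(By, cos φ₁ + Bx) = 7.59377°

7.594°E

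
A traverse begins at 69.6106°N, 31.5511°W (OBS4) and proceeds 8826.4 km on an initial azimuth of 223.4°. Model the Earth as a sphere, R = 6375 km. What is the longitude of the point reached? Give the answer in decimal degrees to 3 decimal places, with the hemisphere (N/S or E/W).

δ = d/R = 8826.4/6375 = 1.384533 rad
φ₂ = arcsin(sin φ₁ cos δ + cos φ₁ sin δ cos θ)
   = arcsin(0.93735·0.18519 + 0.34840·0.98270·-0.72657) = -4.31122°
λ₂ = λ₁ + atan2(sin θ sin δ cos φ₁, cos δ − sin φ₁ sin φ₂) = -74.17002°

74.170°W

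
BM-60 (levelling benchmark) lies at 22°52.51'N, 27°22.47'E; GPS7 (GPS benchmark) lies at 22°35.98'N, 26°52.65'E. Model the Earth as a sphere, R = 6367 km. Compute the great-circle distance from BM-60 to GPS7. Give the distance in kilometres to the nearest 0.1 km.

59.4 km

BM-60: φ = +22.87517°, λ = +27.37450°
GPS7: φ = +22.59967°, λ = +26.87750°
Δφ = -0.2755°,  Δλ = -0.4970°
a = sin²(Δφ/2) + cos φ₁ cos φ₂ sin²(Δλ/2) = 0.000022
c = 2·arcsin(√a) = 0.009334 rad = 0.5348°
d = R·c = 6367 × 0.009334 = 59.4 km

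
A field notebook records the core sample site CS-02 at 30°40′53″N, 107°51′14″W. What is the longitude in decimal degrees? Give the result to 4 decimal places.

107° + 51′/60 + 14″/3600 = 107 + 0.85000 + 0.00389 = 107.8539°

107.8539°W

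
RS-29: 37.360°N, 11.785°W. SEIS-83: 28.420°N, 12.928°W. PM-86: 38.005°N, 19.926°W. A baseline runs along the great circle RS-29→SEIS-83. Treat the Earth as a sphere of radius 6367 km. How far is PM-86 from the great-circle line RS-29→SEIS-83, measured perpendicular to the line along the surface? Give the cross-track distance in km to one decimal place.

719.0 km

δ₁₃ = central angle RS-29→PM-86 = 0.112975 rad  (haversine)
θ₁₃ = bearing RS-29→PM-86 = 278.198°,  θ₁₂ = bearing RS-29→SEIS-83 = 186.445°
dₓₜ = R·arcsin(sin δ₁₃ · sin(θ₁₃ − θ₁₂)) = 6367·arcsin(0.11273·sin(91.753°)) = 718.971 km
|dₓₜ| = 718.971 km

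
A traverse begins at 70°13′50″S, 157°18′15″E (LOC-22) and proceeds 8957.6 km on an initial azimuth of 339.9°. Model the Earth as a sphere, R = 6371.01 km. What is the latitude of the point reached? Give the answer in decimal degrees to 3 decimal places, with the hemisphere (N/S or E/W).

9.146°N

LOC-22: φ = -70.23056°, λ = +157.30417°
δ = d/R = 8957.6/6371.01 = 1.405994 rad
φ₂ = arcsin(sin φ₁ cos δ + cos φ₁ sin δ cos θ)
   = arcsin(-0.94106·0.16406 + 0.33824·0.98645·0.93909) = 9.14558°
λ₂ = λ₁ + atan2(sin θ sin δ cos φ₁, cos δ − sin φ₁ sin φ₂) = 137.22194°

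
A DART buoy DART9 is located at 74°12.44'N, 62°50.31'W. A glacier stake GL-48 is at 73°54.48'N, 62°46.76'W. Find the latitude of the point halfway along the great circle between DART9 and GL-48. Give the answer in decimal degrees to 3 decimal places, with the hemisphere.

74.058°N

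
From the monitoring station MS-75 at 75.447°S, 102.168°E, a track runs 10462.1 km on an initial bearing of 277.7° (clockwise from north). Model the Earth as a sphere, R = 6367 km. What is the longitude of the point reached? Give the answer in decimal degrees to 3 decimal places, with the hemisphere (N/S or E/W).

18.586°E

δ = d/R = 10462.1/6367 = 1.643176 rad
φ₂ = arcsin(sin φ₁ cos δ + cos φ₁ sin δ cos θ)
   = arcsin(-0.96792·-0.07232 + 0.25128·0.99738·0.13399) = 5.94509°
λ₂ = λ₁ + atan2(sin θ sin δ cos φ₁, cos δ − sin φ₁ sin φ₂) = 18.58580°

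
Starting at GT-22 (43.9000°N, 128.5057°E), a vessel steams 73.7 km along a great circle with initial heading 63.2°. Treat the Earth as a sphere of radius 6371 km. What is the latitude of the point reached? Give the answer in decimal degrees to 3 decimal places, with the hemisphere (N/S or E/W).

44.196°N

δ = d/R = 73.7/6371 = 0.011568 rad
φ₂ = arcsin(sin φ₁ cos δ + cos φ₁ sin δ cos θ)
   = arcsin(0.69340·0.99993 + 0.72055·0.01157·0.45088) = 44.19588°
λ₂ = λ₁ + atan2(sin θ sin δ cos φ₁, cos δ − sin φ₁ sin φ₂) = 129.33087°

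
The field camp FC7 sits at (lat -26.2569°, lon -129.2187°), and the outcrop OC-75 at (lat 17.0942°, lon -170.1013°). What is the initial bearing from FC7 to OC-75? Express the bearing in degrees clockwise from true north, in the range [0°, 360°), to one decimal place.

Δλ = -40.8826°
y = sin Δλ · cos φ₂ = -0.625597
x = cos φ₁ sin φ₂ − sin φ₁ cos φ₂ cos Δλ = 0.583313
θ = atan2(y, x) = -47.0032° → 312.9968° (mod 360°)

313.0°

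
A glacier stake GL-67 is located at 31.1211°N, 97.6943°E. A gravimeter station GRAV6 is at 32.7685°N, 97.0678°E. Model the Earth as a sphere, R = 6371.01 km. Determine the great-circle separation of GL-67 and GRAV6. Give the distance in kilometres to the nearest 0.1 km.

Δφ = 1.6474°,  Δλ = -0.6265°
a = sin²(Δφ/2) + cos φ₁ cos φ₂ sin²(Δλ/2) = 0.000228
c = 2·arcsin(√a) = 0.030212 rad = 1.7310°
d = R·c = 6371.01 × 0.030212 = 192.5 km

192.5 km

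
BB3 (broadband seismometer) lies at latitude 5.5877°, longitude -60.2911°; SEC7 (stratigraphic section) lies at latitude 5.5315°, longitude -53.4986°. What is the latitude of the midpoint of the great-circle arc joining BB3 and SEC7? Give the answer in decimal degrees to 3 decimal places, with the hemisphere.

5.569°N

Bx = cos φ₂ cos Δλ = 0.988357,  By = cos φ₂ sin Δλ = 0.117723
φₘ = atan2(sin φ₁ + sin φ₂, √((cos φ₁ + Bx)² + By²)) = 5.56932°
λₘ = λ₁ + atan2(By, cos φ₁ + Bx) = -56.89469°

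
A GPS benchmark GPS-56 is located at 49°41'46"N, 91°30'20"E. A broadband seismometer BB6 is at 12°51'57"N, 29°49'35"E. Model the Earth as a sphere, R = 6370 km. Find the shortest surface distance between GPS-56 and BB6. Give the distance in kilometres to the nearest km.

GPS-56: φ = +49.69611°, λ = +91.50556°
BB6: φ = +12.86583°, λ = +29.82639°
Δφ = -36.8303°,  Δλ = -61.6792°
a = sin²(Δφ/2) + cos φ₁ cos φ₂ sin²(Δλ/2) = 0.265512
c = 2·arcsin(√a) = 1.082666 rad = 62.0322°
d = R·c = 6370 × 1.082666 = 6896.6 km

6897 km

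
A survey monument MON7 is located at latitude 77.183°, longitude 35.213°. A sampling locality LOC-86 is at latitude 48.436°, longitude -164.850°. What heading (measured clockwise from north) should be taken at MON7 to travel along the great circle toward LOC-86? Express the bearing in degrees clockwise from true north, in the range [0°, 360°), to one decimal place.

16.4°

Δλ = 159.9370°
y = sin Δλ · cos φ₂ = 0.227601
x = cos φ₁ sin φ₂ − sin φ₁ cos φ₂ cos Δλ = 0.773650
θ = atan2(y, x) = 16.3934° → 16.3934° (mod 360°)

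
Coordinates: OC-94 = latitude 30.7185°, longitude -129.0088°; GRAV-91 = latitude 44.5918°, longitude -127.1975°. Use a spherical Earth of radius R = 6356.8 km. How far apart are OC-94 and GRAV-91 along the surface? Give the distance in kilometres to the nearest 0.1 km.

Δφ = 13.8733°,  Δλ = 1.8113°
a = sin²(Δφ/2) + cos φ₁ cos φ₂ sin²(Δλ/2) = 0.014739
c = 2·arcsin(√a) = 0.243407 rad = 13.9462°
d = R·c = 6356.8 × 0.243407 = 1547.3 km

1547.3 km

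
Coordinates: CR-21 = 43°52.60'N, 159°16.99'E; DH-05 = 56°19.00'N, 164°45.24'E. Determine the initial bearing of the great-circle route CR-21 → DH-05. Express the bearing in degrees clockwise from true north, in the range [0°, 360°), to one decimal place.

CR-21: φ = +43.87667°, λ = +159.28317°
DH-05: φ = +56.31667°, λ = +164.75400°
Δλ = 5.4708°
y = sin Δλ · cos φ₂ = 0.052875
x = cos φ₁ sin φ₂ − sin φ₁ cos φ₂ cos Δλ = 0.217168
θ = atan2(y, x) = 13.6839° → 13.6839° (mod 360°)

13.7°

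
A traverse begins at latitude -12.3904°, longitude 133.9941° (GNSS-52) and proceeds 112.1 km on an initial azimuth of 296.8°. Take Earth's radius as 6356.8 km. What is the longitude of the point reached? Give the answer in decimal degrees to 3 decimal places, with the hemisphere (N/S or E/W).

δ = d/R = 112.1/6356.8 = 0.017635 rad
φ₂ = arcsin(sin φ₁ cos δ + cos φ₁ sin δ cos θ)
   = arcsin(-0.21457·0.99984 + 0.97671·0.01763·0.45088) = -11.93330°
λ₂ = λ₁ + atan2(sin θ sin δ cos φ₁, cos δ − sin φ₁ sin φ₂) = 133.07233°

133.072°E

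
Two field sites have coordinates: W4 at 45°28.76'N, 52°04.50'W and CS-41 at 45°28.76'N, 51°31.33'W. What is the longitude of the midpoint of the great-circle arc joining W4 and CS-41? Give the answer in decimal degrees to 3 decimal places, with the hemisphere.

W4: φ = +45.47933°, λ = -52.07500°
CS-41: φ = +45.47933°, λ = -51.52217°
Bx = cos φ₂ cos Δλ = 0.701134,  By = cos φ₂ sin Δλ = 0.006765
φₘ = atan2(sin φ₁ + sin φ₂, √((cos φ₁ + Bx)² + By²)) = 45.47967°
λₘ = λ₁ + atan2(By, cos φ₁ + Bx) = -51.79858°

51.799°W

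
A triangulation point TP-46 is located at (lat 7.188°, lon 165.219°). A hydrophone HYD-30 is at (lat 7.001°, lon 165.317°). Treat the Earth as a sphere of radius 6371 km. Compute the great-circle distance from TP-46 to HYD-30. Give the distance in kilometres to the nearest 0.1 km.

Δφ = -0.1870°,  Δλ = 0.0980°
a = sin²(Δφ/2) + cos φ₁ cos φ₂ sin²(Δλ/2) = 0.000003
c = 2·arcsin(√a) = 0.003679 rad = 0.2108°
d = R·c = 6371 × 0.003679 = 23.4 km

23.4 km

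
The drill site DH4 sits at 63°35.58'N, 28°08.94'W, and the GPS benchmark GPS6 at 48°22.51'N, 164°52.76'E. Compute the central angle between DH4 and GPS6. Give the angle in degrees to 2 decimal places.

DH4: φ = +63.59300°, λ = -28.14900°
GPS6: φ = +48.37517°, λ = +164.87933°
Δφ = -15.2178°,  Δλ = -166.9717°
a = sin²(Δφ/2) + cos φ₁ cos φ₂ sin²(Δλ/2) = 0.309152
c = 2·arcsin(√a) = 1.179166 rad = 67.5612°

67.56°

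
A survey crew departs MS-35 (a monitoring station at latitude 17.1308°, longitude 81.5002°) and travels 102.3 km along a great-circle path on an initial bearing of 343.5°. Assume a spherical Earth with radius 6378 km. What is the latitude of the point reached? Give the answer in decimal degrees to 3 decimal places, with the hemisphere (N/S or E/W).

δ = d/R = 102.3/6378 = 0.016040 rad
φ₂ = arcsin(sin φ₁ cos δ + cos φ₁ sin δ cos θ)
   = arcsin(0.29455·0.99987 + 0.95563·0.01604·0.95882) = 18.01176°
λ₂ = λ₁ + atan2(sin θ sin δ cos φ₁, cos δ − sin φ₁ sin φ₂) = 81.22575°

18.012°N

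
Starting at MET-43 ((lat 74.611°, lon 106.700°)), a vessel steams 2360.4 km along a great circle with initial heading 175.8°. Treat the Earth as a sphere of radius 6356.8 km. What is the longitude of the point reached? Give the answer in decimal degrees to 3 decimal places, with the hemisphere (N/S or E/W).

δ = d/R = 2360.4/6356.8 = 0.371319 rad
φ₂ = arcsin(sin φ₁ cos δ + cos φ₁ sin δ cos θ)
   = arcsin(0.96415·0.93185 + 0.26537·0.36284·-0.99731) = 53.36081°
λ₂ = λ₁ + atan2(sin θ sin δ cos φ₁, cos δ − sin φ₁ sin φ₂) = 109.25220°

109.252°E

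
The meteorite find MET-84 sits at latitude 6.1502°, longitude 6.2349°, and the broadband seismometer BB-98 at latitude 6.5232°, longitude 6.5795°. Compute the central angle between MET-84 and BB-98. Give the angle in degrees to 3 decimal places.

0.506°

Δφ = 0.3730°,  Δλ = 0.3446°
a = sin²(Δφ/2) + cos φ₁ cos φ₂ sin²(Δλ/2) = 0.000020
c = 2·arcsin(√a) = 0.008838 rad = 0.5064°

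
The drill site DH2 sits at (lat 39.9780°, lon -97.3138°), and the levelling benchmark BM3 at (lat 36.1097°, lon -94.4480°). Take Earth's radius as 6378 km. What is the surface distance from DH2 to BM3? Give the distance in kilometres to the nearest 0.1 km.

Δφ = -3.8683°,  Δλ = 2.8658°
a = sin²(Δφ/2) + cos φ₁ cos φ₂ sin²(Δλ/2) = 0.001526
c = 2·arcsin(√a) = 0.078154 rad = 4.4779°
d = R·c = 6378 × 0.078154 = 498.5 km

498.5 km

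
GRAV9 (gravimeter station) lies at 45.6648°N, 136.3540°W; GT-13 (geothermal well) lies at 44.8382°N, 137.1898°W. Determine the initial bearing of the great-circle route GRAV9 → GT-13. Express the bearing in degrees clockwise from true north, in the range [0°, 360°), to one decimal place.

215.7°

Δλ = -0.8358°
y = sin Δλ · cos φ₂ = -0.010344
x = cos φ₁ sin φ₂ − sin φ₁ cos φ₂ cos Δλ = -0.014372
θ = atan2(y, x) = -144.2580° → 215.7420° (mod 360°)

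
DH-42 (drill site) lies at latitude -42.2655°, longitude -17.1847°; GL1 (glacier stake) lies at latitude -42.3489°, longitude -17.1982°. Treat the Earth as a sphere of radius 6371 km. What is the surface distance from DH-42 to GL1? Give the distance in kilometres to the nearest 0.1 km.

Δφ = -0.0834°,  Δλ = -0.0135°
a = sin²(Δφ/2) + cos φ₁ cos φ₂ sin²(Δλ/2) = 0.000001
c = 2·arcsin(√a) = 0.001466 rad = 0.0840°
d = R·c = 6371 × 0.001466 = 9.3 km

9.3 km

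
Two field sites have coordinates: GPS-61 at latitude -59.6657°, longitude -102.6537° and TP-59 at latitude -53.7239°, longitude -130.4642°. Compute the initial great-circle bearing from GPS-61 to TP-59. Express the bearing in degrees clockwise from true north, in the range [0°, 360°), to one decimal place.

Δλ = -27.8105°
y = sin Δλ · cos φ₂ = -0.276046
x = cos φ₁ sin φ₂ − sin φ₁ cos φ₂ cos Δλ = 0.044533
θ = atan2(y, x) = -80.8357° → 279.1643° (mod 360°)

279.2°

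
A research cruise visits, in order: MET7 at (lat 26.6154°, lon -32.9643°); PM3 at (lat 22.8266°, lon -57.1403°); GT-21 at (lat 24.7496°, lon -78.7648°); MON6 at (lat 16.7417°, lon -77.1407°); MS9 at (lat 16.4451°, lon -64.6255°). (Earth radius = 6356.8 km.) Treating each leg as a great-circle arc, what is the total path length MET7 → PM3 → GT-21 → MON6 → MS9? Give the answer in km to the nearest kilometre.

6907 km

MET7→PM3: c = 0.388333 rad, d = 2468.56 km
PM3→GT-21: c = 0.346620 rad, d = 2203.39 km
GT-21→MON6: c = 0.142250 rad, d = 904.25 km
MON6→MS9: c = 0.209365 rad, d = 1330.89 km
Total = 2468.56 + 2203.39 + 904.25 + 1330.89 = 6907.10 km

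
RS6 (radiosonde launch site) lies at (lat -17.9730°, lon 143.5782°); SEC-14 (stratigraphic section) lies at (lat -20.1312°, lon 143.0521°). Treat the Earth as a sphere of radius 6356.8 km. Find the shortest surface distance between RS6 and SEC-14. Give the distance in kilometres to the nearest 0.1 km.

Δφ = -2.1582°,  Δλ = -0.5261°
a = sin²(Δφ/2) + cos φ₁ cos φ₂ sin²(Δλ/2) = 0.000373
c = 2·arcsin(√a) = 0.038655 rad = 2.2147°
d = R·c = 6356.8 × 0.038655 = 245.7 km

245.7 km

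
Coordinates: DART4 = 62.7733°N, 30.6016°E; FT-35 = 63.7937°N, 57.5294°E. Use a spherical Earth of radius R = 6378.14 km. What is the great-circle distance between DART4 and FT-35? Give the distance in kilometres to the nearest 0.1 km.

Δφ = 1.0204°,  Δλ = 26.9278°
a = sin²(Δφ/2) + cos φ₁ cos φ₂ sin²(Δλ/2) = 0.011032
c = 2·arcsin(√a) = 0.210455 rad = 12.0582°
d = R·c = 6378.14 × 0.210455 = 1342.3 km

1342.3 km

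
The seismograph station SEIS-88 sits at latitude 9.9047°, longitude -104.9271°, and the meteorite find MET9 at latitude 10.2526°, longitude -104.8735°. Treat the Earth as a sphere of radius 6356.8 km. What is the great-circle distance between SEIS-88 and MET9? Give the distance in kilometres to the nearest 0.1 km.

39.0 km

Δφ = 0.3479°,  Δλ = 0.0536°
a = sin²(Δφ/2) + cos φ₁ cos φ₂ sin²(Δλ/2) = 0.000009
c = 2·arcsin(√a) = 0.006141 rad = 0.3519°
d = R·c = 6356.8 × 0.006141 = 39.0 km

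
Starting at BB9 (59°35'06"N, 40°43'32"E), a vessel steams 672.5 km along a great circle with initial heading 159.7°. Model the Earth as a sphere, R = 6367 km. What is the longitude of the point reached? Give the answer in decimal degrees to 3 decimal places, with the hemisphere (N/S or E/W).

44.281°E

BB9: φ = +59.58500°, λ = +40.72556°
δ = d/R = 672.5/6367 = 0.105623 rad
φ₂ = arcsin(sin φ₁ cos δ + cos φ₁ sin δ cos θ)
   = arcsin(0.86238·0.99443 + 0.50626·0.10543·-0.93789) = 53.85405°
λ₂ = λ₁ + atan2(sin θ sin δ cos φ₁, cos δ − sin φ₁ sin φ₂) = 44.28074°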